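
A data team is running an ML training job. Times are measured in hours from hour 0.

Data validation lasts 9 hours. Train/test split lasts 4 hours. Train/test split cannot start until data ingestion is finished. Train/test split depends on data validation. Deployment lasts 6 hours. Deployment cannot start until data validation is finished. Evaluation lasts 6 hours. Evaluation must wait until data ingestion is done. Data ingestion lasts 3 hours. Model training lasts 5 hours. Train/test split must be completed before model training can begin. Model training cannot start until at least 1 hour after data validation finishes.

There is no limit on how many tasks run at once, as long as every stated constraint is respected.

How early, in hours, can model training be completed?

18

Data validation can start immediately at hour 0; it finishes at hour 9.
Nothing blocks data ingestion, so it runs from hour 0 to hour 3.
Train/test split cannot start until data ingestion (finishes hour 3); data validation (finishes hour 9). The controlling bound is hour 9, so train/test split finishes at 9 + 4 = hour 13.
Model training has to wait for train/test split (finishes hour 13); data validation (finishes hour 9, plus 1-hour gap → hour 10). The latest of these is hour 13, so model training runs hour 13 to 13 + 5 = hour 18.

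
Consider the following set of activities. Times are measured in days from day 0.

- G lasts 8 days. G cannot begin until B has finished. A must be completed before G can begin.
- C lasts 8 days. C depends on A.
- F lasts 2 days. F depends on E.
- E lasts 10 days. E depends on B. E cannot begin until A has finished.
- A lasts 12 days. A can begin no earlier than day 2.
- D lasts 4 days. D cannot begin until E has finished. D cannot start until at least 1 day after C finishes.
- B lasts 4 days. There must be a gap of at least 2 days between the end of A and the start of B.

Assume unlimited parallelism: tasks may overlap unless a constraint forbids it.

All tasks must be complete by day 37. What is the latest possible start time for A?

5

D has no dependents, so it just needs to finish by day 37. Starting by 37 − 4 = day 33 achieves that.
Nothing follows F; the deadline of day 37 is its only limit. It must start by 37 − 2 = day 35.
E must finish in time for D (must start by day 33); F (must start by day 35). The tightest is day 33, so E must start by 33 − 10 = day 23.
G has no dependents, so it just needs to finish by day 37. Starting by 37 − 8 = day 29 achieves that.
For B: E (must start by day 23); G (must start by day 29). The most restrictive is day 23; with a 4-day duration, B must start by day 19.
C has to be done before D (must start by day 33, minus 1-day gap → day 32). That means finishing by day 32, i.e. starting by 32 − 8 = day 24.
For A: B (must start by day 19, minus 2-day gap → day 17); C (must start by day 24); E (must start by day 23); G (must start by day 29). The most restrictive is day 17; with a 12-day duration, A must start by day 5.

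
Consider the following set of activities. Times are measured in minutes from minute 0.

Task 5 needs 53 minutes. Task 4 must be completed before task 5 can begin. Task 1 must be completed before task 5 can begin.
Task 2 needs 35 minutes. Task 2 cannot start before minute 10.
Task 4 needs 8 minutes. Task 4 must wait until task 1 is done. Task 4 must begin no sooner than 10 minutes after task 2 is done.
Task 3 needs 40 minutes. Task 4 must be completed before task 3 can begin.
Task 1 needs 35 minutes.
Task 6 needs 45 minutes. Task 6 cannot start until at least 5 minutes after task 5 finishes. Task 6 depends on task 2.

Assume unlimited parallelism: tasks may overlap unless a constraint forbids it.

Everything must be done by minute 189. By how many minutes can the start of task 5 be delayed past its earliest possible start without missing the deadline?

Task 2 cannot begin until its own release at minute 10. It runs from minute 10 to 10 + 35 = minute 45.
Nothing blocks task 1, so it runs from minute 0 to minute 35.
Task 4 has to wait for task 1 (finishes minute 35); task 2 (finishes minute 45, plus 10-minute gap → minute 55). The latest of these is minute 55, so task 4 runs minute 55 to 55 + 8 = minute 63.
Task 5 needs all of task 4 (finishes minute 63); task 1 (finishes minute 35). That puts its earliest start at minute 63; it finishes at 63 + 53 = minute 116.

Working backward from the deadline:
Nothing follows task 6; the deadline of minute 189 is its only limit. It must start by 189 − 45 = minute 144.
Task 5 has to be done before task 6 (must start by minute 144, minus 5-minute gap → minute 139). That means finishing by minute 139, i.e. starting by 139 − 53 = minute 86.
So task 5 can start as early as minute 63 and as late as minute 86, giving 86 − 63 = 23 minutes of slack.

23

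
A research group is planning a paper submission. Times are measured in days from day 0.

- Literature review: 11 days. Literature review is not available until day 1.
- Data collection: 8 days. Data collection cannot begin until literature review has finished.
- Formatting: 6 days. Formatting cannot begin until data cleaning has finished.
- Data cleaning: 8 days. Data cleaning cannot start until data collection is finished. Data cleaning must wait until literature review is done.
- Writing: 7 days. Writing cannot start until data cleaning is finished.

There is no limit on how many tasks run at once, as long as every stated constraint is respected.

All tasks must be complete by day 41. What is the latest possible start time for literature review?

7

Nothing follows writing; the deadline of day 41 is its only limit. It must start by 41 − 7 = day 34.
Formatting has no dependents, so it just needs to finish by day 41. Starting by 41 − 6 = day 35 achieves that.
Data cleaning must finish in time for writing (must start by day 34); formatting (must start by day 35). The tightest is day 34, so data cleaning must start by 34 − 8 = day 26.
Data collection feeds into data cleaning (must start by day 26); so data collection must finish by day 26 and therefore start by day 18.
Literature review must finish in time for data collection (must start by day 18); data cleaning (must start by day 26). The tightest is day 18, so literature review must start by 18 − 11 = day 7.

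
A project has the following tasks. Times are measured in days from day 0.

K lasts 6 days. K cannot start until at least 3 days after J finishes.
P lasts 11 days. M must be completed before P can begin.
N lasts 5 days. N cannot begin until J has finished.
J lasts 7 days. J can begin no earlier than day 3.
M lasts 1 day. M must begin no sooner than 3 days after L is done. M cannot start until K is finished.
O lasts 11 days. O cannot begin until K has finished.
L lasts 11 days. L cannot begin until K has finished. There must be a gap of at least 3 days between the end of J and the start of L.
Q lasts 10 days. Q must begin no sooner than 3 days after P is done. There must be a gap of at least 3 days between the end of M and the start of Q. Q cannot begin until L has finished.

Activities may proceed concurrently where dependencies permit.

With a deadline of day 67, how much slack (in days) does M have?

J cannot begin until its own release at day 3. It runs from day 3 to 3 + 7 = day 10.
After J (finishes day 10, plus 3-day gap → day 13), K can start at day 13 and finishes at day 19.
L has to wait for K (finishes day 19); J (finishes day 10, plus 3-day gap → day 13). The latest of these is day 19, so L runs day 19 to 19 + 11 = day 30.
M needs all of L (finishes day 30, plus 3-day gap → day 33); K (finishes day 19). That puts its earliest start at day 33; it finishes at 33 + 1 = day 34.

Working backward from the deadline:
Q has no dependents, so it just needs to finish by day 67. Starting by 67 − 10 = day 57 achieves that.
P feeds into Q (must start by day 57, minus 3-day gap → day 54); so P must finish by day 54 and therefore start by day 43.
For M: P (must start by day 43); Q (must start by day 57, minus 3-day gap → day 54). The most restrictive is day 43; with a 1-day duration, M must start by day 42.
So M can start as early as day 33 and as late as day 42, giving 42 − 33 = 9 days of slack.

9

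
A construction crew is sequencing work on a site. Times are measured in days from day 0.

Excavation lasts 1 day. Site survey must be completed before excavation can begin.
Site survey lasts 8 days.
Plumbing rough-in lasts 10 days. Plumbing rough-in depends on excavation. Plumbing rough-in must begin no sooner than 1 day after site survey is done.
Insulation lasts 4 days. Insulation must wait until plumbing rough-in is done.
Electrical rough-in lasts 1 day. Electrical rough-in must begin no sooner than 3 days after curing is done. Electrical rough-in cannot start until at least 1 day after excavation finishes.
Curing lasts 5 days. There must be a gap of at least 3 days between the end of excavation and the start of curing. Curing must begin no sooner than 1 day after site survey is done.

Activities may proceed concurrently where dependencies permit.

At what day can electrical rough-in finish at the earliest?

21

Site survey has no prerequisites, so it starts at day 0 and finishes at day 8.
After site survey (finishes day 8), excavation can start at day 8 and finishes at day 9.
Curing cannot start until excavation (finishes day 9, plus 3-day gap → day 12); site survey (finishes day 8, plus 1-day gap → day 9). The controlling bound is day 12, so curing finishes at 12 + 5 = day 17.
Electrical rough-in has to wait for curing (finishes day 17, plus 3-day gap → day 20); excavation (finishes day 9, plus 1-day gap → day 10). The latest of these is day 20, so electrical rough-in runs day 20 to 20 + 1 = day 21.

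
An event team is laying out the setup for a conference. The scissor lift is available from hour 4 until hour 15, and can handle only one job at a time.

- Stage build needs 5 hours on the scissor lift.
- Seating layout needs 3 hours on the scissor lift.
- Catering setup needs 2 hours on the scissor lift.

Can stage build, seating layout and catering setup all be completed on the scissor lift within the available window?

Yes

The scissor lift window is 15 − 4 = 11 hours.
Running back to back, the jobs need 5 + 3 + 2 = 10 hours on the scissor lift.
Since 10 ≤ 11, they fit within the window.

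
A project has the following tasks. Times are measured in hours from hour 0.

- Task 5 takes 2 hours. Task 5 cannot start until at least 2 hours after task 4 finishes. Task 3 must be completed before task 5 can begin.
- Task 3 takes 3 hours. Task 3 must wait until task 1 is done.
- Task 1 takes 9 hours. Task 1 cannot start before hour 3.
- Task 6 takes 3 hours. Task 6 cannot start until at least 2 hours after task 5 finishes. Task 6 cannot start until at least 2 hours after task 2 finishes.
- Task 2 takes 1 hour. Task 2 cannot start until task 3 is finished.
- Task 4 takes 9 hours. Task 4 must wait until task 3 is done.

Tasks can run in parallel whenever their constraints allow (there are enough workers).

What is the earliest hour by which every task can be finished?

After its own release at hour 3, task 1 can start at hour 3 and finishes at hour 12.
Task 3 waits on task 1 (finishes hour 12), so it starts at hour 12 and finishes at 12 + 3 = hour 15.
Task 4 waits on task 3 (finishes hour 15), so it starts at hour 15 and finishes at 15 + 9 = hour 24.
Task 5 cannot start until task 4 (finishes hour 24, plus 2-hour gap → hour 26); task 3 (finishes hour 15). The controlling bound is hour 26, so task 5 finishes at 26 + 2 = hour 28.
Task 2 cannot begin until task 3 (finishes hour 15). It runs from hour 15 to 15 + 1 = hour 16.
Task 6 has to wait for task 5 (finishes hour 28, plus 2-hour gap → hour 30); task 2 (finishes hour 16, plus 2-hour gap → hour 18). The latest of these is hour 30, so task 6 runs hour 30 to 30 + 3 = hour 33.
All tasks are finished once the last one completes. Finish times: Task 1 at 12, Task 2 at 16, Task 3 at 15, Task 4 at 24, Task 5 at 28, Task 6 at 33. The latest is hour 33.

33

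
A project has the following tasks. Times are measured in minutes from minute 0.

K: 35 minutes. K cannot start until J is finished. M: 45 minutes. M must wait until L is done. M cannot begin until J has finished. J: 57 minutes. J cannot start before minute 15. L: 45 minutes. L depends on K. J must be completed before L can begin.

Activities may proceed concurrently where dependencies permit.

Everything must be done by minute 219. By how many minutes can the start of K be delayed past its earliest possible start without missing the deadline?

J waits on its own release at minute 15, so it starts at minute 15 and finishes at 15 + 57 = minute 72.
K waits on J (finishes minute 72), so it starts at minute 72 and finishes at 72 + 35 = minute 107.

Working backward from the deadline:
Nothing follows M; the deadline of minute 219 is its only limit. It must start by 219 − 45 = minute 174.
Since M (must start by minute 174) depends on it, L must finish by minute 174. Backing off its 45-minute duration gives a latest start of minute 129.
Since L (must start by minute 129) depends on it, K must finish by minute 129. Backing off its 35-minute duration gives a latest start of minute 94.
So K can start as early as minute 72 and as late as minute 94, giving 94 − 72 = 22 minutes of slack.

22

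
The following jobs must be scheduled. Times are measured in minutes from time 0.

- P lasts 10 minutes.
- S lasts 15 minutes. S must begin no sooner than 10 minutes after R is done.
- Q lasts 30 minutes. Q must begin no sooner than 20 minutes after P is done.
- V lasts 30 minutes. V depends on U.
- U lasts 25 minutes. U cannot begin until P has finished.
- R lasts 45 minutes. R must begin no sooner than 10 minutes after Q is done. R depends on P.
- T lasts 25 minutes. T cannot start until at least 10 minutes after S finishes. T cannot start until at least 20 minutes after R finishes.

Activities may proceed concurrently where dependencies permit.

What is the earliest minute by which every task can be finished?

175

P has no prerequisites, so it starts at minute 0 and finishes at minute 10.
U cannot begin until P (finishes minute 10). It runs from minute 10 to 10 + 25 = minute 35.
V waits on U (finishes minute 35), so it starts at minute 35 and finishes at 35 + 30 = minute 65.
After P (finishes minute 10, plus 20-minute gap → minute 30), Q can start at minute 30 and finishes at minute 60.
R has to wait for Q (finishes minute 60, plus 10-minute gap → minute 70); P (finishes minute 10). The latest of these is minute 70, so R runs minute 70 to 70 + 45 = minute 115.
After R (finishes minute 115, plus 10-minute gap → minute 125), S can start at minute 125 and finishes at minute 140.
T needs all of S (finishes minute 140, plus 10-minute gap → minute 150); R (finishes minute 115, plus 20-minute gap → minute 135). That puts its earliest start at minute 150; it finishes at 150 + 25 = minute 175.
All tasks are finished once the last one completes. Finish times: P at 10, Q at 60, R at 115, S at 140, T at 175, U at 35, V at 65. The latest is minute 175.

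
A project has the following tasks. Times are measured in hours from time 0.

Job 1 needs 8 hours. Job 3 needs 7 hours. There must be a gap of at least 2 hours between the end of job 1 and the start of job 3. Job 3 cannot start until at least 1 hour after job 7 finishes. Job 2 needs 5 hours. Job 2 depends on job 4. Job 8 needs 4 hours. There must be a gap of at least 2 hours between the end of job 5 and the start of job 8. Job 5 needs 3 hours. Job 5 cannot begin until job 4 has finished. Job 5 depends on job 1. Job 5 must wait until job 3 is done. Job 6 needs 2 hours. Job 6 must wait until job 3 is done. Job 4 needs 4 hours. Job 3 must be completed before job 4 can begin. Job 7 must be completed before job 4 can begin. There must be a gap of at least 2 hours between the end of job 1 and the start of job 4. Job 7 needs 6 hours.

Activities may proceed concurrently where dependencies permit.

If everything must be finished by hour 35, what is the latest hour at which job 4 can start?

22

To finish by hour 35, job 2 (duration 5) must start no later than hour 30.
To finish by hour 35, job 8 (duration 4) must start no later than hour 31.
Since job 8 (must start by hour 31, minus 2-hour gap → hour 29) depends on it, job 5 must finish by hour 29. Backing off its 3-hour duration gives a latest start of hour 26.
For job 4: job 2 (must start by hour 30); job 5 (must start by hour 26). The most restrictive is hour 26; with a 4-hour duration, job 4 must start by hour 22.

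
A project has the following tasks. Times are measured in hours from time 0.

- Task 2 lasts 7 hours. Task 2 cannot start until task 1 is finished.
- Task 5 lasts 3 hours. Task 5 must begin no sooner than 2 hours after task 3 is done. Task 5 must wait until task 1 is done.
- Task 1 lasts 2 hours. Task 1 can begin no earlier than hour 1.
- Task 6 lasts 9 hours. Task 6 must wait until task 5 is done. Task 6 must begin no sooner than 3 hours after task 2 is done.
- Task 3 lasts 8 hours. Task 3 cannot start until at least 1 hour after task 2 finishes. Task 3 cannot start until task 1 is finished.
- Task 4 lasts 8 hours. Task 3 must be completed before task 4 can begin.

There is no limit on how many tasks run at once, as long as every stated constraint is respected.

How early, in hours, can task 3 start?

Task 1 cannot begin until its own release at hour 1. It runs from hour 1 to 1 + 2 = hour 3.
Task 2 waits on task 1 (finishes hour 3), so it starts at hour 3 and finishes at 3 + 7 = hour 10.
Task 3 waits on task 2 (finishes hour 10, plus 1-hour gap → hour 11); task 1 (finishes hour 3). The latest of these is hour 11, which is the earliest task 3 can start.

11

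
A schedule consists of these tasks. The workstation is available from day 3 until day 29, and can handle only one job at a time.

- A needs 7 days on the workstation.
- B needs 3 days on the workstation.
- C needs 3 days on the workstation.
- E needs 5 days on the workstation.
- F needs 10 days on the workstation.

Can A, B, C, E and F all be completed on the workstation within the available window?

No

The workstation window is 29 − 3 = 26 days.
Running back to back, the jobs need 7 + 3 + 3 + 5 + 10 = 28 days on the workstation.
Since 28 > 26, they cannot all fit.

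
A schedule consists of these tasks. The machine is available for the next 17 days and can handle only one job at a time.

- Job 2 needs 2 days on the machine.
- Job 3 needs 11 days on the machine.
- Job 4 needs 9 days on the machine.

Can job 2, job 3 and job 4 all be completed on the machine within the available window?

No

Running back to back, the jobs need 2 + 11 + 9 = 22 days on the machine.
Since 22 > 17, they cannot all fit.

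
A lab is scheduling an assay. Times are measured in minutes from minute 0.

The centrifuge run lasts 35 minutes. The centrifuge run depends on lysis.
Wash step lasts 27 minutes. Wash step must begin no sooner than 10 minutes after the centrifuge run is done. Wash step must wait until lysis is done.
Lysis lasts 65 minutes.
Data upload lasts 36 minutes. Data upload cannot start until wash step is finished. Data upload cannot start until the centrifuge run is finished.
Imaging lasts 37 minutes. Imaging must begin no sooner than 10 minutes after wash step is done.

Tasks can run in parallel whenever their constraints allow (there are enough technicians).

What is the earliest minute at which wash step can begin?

Lysis has no prerequisites, so it starts at minute 0 and finishes at minute 65.
After lysis (finishes minute 65), the centrifuge run can start at minute 65 and finishes at minute 100.
Wash step waits on the centrifuge run (finishes minute 100, plus 10-minute gap → minute 110); lysis (finishes minute 65). The latest of these is minute 110, which is the earliest wash step can start.

110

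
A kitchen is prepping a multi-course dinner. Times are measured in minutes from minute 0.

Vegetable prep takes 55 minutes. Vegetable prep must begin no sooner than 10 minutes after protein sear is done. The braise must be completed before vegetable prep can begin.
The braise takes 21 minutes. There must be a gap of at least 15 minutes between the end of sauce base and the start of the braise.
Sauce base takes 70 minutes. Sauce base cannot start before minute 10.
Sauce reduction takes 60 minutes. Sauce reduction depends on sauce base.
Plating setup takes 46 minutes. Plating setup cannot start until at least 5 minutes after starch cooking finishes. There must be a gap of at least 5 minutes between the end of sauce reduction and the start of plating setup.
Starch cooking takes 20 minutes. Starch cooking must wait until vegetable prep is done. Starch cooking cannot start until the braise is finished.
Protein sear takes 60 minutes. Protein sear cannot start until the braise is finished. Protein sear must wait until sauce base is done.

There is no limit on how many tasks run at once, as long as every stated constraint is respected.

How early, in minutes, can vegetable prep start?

186

After its own release at minute 10, sauce base can start at minute 10 and finishes at minute 80.
After sauce base (finishes minute 80, plus 15-minute gap → minute 95), the braise can start at minute 95 and finishes at minute 116.
For protein sear: the braise (finishes minute 116); sauce base (finishes minute 80). Taking the maximum gives a start of minute 116, and it finishes at 116 + 60 = minute 176.
Vegetable prep waits on protein sear (finishes minute 176, plus 10-minute gap → minute 186); the braise (finishes minute 116). The latest of these is minute 186, which is the earliest vegetable prep can start.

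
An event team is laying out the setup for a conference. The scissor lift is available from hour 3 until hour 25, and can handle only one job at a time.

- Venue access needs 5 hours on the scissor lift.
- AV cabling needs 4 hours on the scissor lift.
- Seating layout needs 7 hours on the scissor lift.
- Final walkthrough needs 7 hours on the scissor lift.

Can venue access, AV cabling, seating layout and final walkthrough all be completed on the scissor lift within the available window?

No

The scissor lift window is 25 − 3 = 22 hours.
Running back to back, the jobs need 5 + 4 + 7 + 7 = 23 hours on the scissor lift.
Since 23 > 22, they cannot all fit.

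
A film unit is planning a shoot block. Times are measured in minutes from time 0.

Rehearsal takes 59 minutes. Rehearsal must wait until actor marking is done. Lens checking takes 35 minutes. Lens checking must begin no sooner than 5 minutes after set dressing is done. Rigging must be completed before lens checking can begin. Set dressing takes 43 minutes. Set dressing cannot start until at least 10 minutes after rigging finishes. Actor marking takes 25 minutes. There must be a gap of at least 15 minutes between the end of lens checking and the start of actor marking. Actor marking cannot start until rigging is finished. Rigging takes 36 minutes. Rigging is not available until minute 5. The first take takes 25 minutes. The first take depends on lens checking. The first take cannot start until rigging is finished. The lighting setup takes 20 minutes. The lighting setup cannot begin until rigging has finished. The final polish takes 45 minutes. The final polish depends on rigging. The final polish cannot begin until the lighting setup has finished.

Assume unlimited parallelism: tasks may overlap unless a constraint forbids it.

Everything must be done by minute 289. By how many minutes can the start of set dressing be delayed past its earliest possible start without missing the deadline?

56

Rigging waits on its own release at minute 5, so it starts at minute 5 and finishes at 5 + 36 = minute 41.
After rigging (finishes minute 41, plus 10-minute gap → minute 51), set dressing can start at minute 51 and finishes at minute 94.

Working backward from the deadline:
Rehearsal must finish by minute 289; it takes 59 minutes, so it must start by 289 − 59 = minute 230.
Actor marking must finish before rehearsal (must start by minute 230). With a 25-minute duration, actor marking must start by 230 − 25 = minute 205.
Nothing follows the first take; the deadline of minute 289 is its only limit. It must start by 289 − 25 = minute 264.
Lens checking feeds actor marking (must start by minute 205, minus 15-minute gap → minute 190); the first take (must start by minute 264). Taking the minimum, lens checking must finish by minute 190 and start by 190 − 35 = minute 155.
Set dressing has to be done before lens checking (must start by minute 155, minus 5-minute gap → minute 150). That means finishing by minute 150, i.e. starting by 150 − 43 = minute 107.
So set dressing can start as early as minute 51 and as late as minute 107, giving 107 − 51 = 56 minutes of slack.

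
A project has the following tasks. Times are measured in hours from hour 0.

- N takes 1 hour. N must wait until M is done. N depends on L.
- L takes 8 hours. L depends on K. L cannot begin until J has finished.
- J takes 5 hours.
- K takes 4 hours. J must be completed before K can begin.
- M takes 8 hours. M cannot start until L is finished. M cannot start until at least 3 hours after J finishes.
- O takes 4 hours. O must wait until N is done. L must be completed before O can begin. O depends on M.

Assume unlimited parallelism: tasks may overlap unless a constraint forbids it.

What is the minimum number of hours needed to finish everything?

30

Nothing blocks J, so it runs from hour 0 to hour 5.
After J (finishes hour 5), K can start at hour 5 and finishes at hour 9.
L needs all of K (finishes hour 9); J (finishes hour 5). That puts its earliest start at hour 9; it finishes at 9 + 8 = hour 17.
For M: L (finishes hour 17); J (finishes hour 5, plus 3-hour gap → hour 8). Taking the maximum gives a start of hour 17, and it finishes at 17 + 8 = hour 25.
For N: M (finishes hour 25); L (finishes hour 17). Taking the maximum gives a start of hour 25, and it finishes at 25 + 1 = hour 26.
O needs all of N (finishes hour 26); L (finishes hour 17); M (finishes hour 25). That puts its earliest start at hour 26; it finishes at 26 + 4 = hour 30.
All tasks are finished once the last one completes. Finish times: J at 5, K at 9, L at 17, M at 25, N at 26, O at 30. The latest is hour 30.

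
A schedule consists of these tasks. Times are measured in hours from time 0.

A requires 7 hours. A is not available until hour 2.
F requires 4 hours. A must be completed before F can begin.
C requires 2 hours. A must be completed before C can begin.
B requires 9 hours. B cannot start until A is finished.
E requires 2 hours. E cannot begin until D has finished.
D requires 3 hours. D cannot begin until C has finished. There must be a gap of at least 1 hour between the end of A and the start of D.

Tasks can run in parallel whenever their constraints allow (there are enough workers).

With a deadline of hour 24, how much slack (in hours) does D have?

A waits on its own release at hour 2, so it starts at hour 2 and finishes at 2 + 7 = hour 9.
C waits on A (finishes hour 9), so it starts at hour 9 and finishes at 9 + 2 = hour 11.
D has to wait for C (finishes hour 11); A (finishes hour 9, plus 1-hour gap → hour 10). The latest of these is hour 11, so D runs hour 11 to 11 + 3 = hour 14.

Working backward from the deadline:
E has no dependents, so it just needs to finish by hour 24. Starting by 24 − 2 = hour 22 achieves that.
D feeds into E (must start by hour 22); so D must finish by hour 22 and therefore start by hour 19.
So D can start as early as hour 11 and as late as hour 19, giving 19 − 11 = 8 hours of slack.

8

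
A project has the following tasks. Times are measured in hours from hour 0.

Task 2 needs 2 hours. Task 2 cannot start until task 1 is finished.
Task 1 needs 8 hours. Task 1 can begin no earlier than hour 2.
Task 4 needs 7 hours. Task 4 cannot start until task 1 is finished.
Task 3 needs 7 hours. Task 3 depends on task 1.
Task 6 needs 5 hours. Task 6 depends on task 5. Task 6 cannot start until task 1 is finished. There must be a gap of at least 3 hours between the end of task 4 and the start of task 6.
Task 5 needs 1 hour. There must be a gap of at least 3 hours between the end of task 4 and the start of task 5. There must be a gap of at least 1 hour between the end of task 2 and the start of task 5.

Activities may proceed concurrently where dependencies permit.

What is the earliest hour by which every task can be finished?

Task 1 waits on its own release at hour 2, so it starts at hour 2 and finishes at 2 + 8 = hour 10.
After task 1 (finishes hour 10), task 4 can start at hour 10 and finishes at hour 17.
Task 3 waits on task 1 (finishes hour 10), so it starts at hour 10 and finishes at 10 + 7 = hour 17.
After task 1 (finishes hour 10), task 2 can start at hour 10 and finishes at hour 12.
Task 5 cannot start until task 4 (finishes hour 17, plus 3-hour gap → hour 20); task 2 (finishes hour 12, plus 1-hour gap → hour 13). The controlling bound is hour 20, so task 5 finishes at 20 + 1 = hour 21.
For task 6: task 5 (finishes hour 21); task 1 (finishes hour 10); task 4 (finishes hour 17, plus 3-hour gap → hour 20). Taking the maximum gives a start of hour 21, and it finishes at 21 + 5 = hour 26.
All tasks are finished once the last one completes. Finish times: Task 1 at 10, Task 2 at 12, Task 3 at 17, Task 4 at 17, Task 5 at 21, Task 6 at 26. The latest is hour 26.

26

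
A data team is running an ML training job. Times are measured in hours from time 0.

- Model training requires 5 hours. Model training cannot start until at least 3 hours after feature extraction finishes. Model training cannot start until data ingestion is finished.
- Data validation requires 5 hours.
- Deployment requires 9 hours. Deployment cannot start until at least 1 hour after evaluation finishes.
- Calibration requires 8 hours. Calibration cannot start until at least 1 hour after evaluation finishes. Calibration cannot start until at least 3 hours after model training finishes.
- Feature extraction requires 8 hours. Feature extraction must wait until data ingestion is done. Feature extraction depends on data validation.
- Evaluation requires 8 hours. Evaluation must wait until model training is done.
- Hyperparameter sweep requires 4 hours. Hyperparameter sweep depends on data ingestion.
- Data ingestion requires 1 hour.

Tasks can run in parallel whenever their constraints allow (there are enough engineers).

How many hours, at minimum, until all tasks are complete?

Data validation can start immediately at hour 0; it finishes at hour 5.
Nothing blocks data ingestion, so it runs from hour 0 to hour 1.
After data ingestion (finishes hour 1), hyperparameter sweep can start at hour 1 and finishes at hour 5.
Feature extraction needs all of data ingestion (finishes hour 1); data validation (finishes hour 5). That puts its earliest start at hour 5; it finishes at 5 + 8 = hour 13.
Model training needs all of feature extraction (finishes hour 13, plus 3-hour gap → hour 16); data ingestion (finishes hour 1). That puts its earliest start at hour 16; it finishes at 16 + 5 = hour 21.
After model training (finishes hour 21), evaluation can start at hour 21 and finishes at hour 29.
Deployment waits on evaluation (finishes hour 29, plus 1-hour gap → hour 30), so it starts at hour 30 and finishes at 30 + 9 = hour 39.
Calibration has to wait for evaluation (finishes hour 29, plus 1-hour gap → hour 30); model training (finishes hour 21, plus 3-hour gap → hour 24). The latest of these is hour 30, so calibration runs hour 30 to 30 + 8 = hour 38.
All tasks are finished once the last one completes. Finish times: Data ingestion at 1, Data validation at 5, Feature extraction at 13, Hyperparameter sweep at 5, Model training at 21, Evaluation at 29, Calibration at 38, Deployment at 39. The latest is hour 39.

39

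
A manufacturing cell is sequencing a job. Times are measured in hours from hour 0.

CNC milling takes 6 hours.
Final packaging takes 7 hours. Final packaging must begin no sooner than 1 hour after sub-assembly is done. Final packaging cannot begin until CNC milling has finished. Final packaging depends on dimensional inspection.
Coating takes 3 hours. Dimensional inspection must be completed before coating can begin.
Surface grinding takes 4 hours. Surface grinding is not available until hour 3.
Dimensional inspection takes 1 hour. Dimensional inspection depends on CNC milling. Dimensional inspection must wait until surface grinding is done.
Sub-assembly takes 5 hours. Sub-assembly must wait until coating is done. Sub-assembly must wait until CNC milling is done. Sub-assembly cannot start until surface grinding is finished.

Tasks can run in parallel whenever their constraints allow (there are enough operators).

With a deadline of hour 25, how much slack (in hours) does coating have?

1

Surface grinding cannot begin until its own release at hour 3. It runs from hour 3 to 3 + 4 = hour 7.
CNC milling can start immediately at hour 0; it finishes at hour 6.
For dimensional inspection: CNC milling (finishes hour 6); surface grinding (finishes hour 7). Taking the maximum gives a start of hour 7, and it finishes at 7 + 1 = hour 8.
Coating cannot begin until dimensional inspection (finishes hour 8). It runs from hour 8 to 8 + 3 = hour 11.

Working backward from the deadline:
Final packaging must finish by hour 25; it takes 7 hours, so it must start by 25 − 7 = hour 18.
Sub-assembly must finish before final packaging (must start by hour 18, minus 1-hour gap → hour 17). With a 5-hour duration, sub-assembly must start by 17 − 5 = hour 12.
Coating must finish before sub-assembly (must start by hour 12). With a 3-hour duration, coating must start by 12 − 3 = hour 9.
So coating can start as early as hour 8 and as late as hour 9, giving 9 − 8 = 1 hour of slack.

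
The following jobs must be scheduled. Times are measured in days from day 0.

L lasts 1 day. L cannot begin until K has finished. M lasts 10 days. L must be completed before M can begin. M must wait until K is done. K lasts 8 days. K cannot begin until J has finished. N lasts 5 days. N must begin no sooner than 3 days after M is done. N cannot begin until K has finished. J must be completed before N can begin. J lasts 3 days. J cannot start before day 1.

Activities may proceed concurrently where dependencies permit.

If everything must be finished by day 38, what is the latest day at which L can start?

19

To finish by day 38, N (duration 5) must start no later than day 33.
M must finish before N (must start by day 33, minus 3-day gap → day 30). With a 10-day duration, M must start by 30 − 10 = day 20.
L feeds into M (must start by day 20); so L must finish by day 20 and therefore start by day 19.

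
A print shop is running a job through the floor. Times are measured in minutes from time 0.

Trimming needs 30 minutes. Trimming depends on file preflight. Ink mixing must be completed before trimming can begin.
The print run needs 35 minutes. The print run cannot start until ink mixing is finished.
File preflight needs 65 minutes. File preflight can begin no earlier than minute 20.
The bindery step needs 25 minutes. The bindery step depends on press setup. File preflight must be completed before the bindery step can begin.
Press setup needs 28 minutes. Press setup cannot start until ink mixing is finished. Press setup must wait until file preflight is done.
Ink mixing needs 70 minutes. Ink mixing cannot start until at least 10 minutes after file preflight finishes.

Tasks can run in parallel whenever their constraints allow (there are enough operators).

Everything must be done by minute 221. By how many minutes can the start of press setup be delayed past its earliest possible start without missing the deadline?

File preflight cannot begin until its own release at minute 20. It runs from minute 20 to 20 + 65 = minute 85.
After file preflight (finishes minute 85, plus 10-minute gap → minute 95), ink mixing can start at minute 95 and finishes at minute 165.
Press setup has to wait for ink mixing (finishes minute 165); file preflight (finishes minute 85). The latest of these is minute 165, so press setup runs minute 165 to 165 + 28 = minute 193.

Working backward from the deadline:
The bindery step has no dependents, so it just needs to finish by minute 221. Starting by 221 − 25 = minute 196 achieves that.
Since the bindery step (must start by minute 196) depends on it, press setup must finish by minute 196. Backing off its 28-minute duration gives a latest start of minute 168.
So press setup can start as early as minute 165 and as late as minute 168, giving 168 − 165 = 3 minutes of slack.

3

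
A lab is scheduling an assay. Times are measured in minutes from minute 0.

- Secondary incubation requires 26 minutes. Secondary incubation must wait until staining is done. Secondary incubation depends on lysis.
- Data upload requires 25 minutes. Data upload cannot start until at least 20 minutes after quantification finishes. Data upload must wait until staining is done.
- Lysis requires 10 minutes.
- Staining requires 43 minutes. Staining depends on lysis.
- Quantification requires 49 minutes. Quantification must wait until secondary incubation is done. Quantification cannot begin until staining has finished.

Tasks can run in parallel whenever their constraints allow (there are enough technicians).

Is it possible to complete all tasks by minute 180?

Lysis can start immediately at minute 0; it finishes at minute 10.
Staining cannot begin until lysis (finishes minute 10). It runs from minute 10 to 10 + 43 = minute 53.
Secondary incubation has to wait for staining (finishes minute 53); lysis (finishes minute 10). The latest of these is minute 53, so secondary incubation runs minute 53 to 53 + 26 = minute 79.
Quantification needs all of secondary incubation (finishes minute 79); staining (finishes minute 53). That puts its earliest start at minute 79; it finishes at 79 + 49 = minute 128.
Data upload cannot start until quantification (finishes minute 128, plus 20-minute gap → minute 148); staining (finishes minute 53). The controlling bound is minute 148, so data upload finishes at 148 + 25 = minute 173.
Every task is finished by minute 173, which is no later than the deadline of 180, so the schedule is feasible.

Yes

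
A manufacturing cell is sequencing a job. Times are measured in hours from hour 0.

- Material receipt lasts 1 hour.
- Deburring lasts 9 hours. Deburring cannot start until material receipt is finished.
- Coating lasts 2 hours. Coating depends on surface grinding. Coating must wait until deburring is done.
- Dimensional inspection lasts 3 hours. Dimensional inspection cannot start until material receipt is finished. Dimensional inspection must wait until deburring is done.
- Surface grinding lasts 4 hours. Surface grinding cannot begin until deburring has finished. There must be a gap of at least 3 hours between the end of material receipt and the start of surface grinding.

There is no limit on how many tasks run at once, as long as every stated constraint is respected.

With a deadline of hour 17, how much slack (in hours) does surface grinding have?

Nothing blocks material receipt, so it runs from hour 0 to hour 1.
After material receipt (finishes hour 1), deburring can start at hour 1 and finishes at hour 10.
For surface grinding: deburring (finishes hour 10); material receipt (finishes hour 1, plus 3-hour gap → hour 4). Taking the maximum gives a start of hour 10, and it finishes at 10 + 4 = hour 14.

Working backward from the deadline:
Coating must finish by hour 17; it takes 2 hours, so it must start by 17 − 2 = hour 15.
Surface grinding has to be done before coating (must start by hour 15). That means finishing by hour 15, i.e. starting by 15 − 4 = hour 11.
So surface grinding can start as early as hour 10 and as late as hour 11, giving 11 − 10 = 1 hour of slack.

1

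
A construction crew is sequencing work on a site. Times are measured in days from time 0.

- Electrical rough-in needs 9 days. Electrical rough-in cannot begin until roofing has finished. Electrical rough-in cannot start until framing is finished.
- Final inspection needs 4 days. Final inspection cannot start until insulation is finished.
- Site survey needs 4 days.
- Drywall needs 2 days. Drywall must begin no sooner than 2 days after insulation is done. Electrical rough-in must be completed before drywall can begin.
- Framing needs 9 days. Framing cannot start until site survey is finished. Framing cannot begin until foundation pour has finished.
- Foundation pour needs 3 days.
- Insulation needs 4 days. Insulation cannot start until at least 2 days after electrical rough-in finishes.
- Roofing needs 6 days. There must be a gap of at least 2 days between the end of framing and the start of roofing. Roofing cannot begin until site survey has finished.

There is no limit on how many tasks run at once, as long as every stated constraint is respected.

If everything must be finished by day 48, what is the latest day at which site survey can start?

8

Nothing follows drywall; the deadline of day 48 is its only limit. It must start by 48 − 2 = day 46.
Final inspection has no dependents, so it just needs to finish by day 48. Starting by 48 − 4 = day 44 achieves that.
Insulation feeds drywall (must start by day 46, minus 2-day gap → day 44); final inspection (must start by day 44). Taking the minimum, insulation must finish by day 44 and start by 44 − 4 = day 40.
Electrical rough-in has several dependents: insulation (must start by day 40, minus 2-day gap → day 38); drywall (must start by day 46). The earliest of those limits is day 38, so electrical rough-in must start by 38 − 9 = day 29.
Since electrical rough-in (must start by day 29) depends on it, roofing must finish by day 29. Backing off its 6-day duration gives a latest start of day 23.
Framing feeds roofing (must start by day 23, minus 2-day gap → day 21); electrical rough-in (must start by day 29). Taking the minimum, framing must finish by day 21 and start by 21 − 9 = day 12.
Site survey must finish in time for framing (must start by day 12); roofing (must start by day 23). The tightest is day 12, so site survey must start by 12 − 4 = day 8.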